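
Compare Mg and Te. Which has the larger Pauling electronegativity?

Te

Mg is in period 3, group 2; Te is in period 5, group 16.
EN rises left→right (higher Z_eff, smaller atoms) and falls top→bottom (larger, more shielded atoms).
Neither a single period nor a single group — weigh both effects.
Te > Mg: period and group pull opposite ways; the across-period shift dominates (2.10 vs 1.31).
For reference (Pauling): Mg 1.31, Te 2.10.
So Te has the larger Pauling electronegativity (Te > Mg).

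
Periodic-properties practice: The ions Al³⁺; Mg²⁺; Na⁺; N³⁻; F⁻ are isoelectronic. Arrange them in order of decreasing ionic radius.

All of these have 10 electrons, so size is governed by nuclear charge alone: the more protons, the stronger the pull on the same electron cloud, and the smaller the ion.
Nuclear charges: Al³⁺ (Z=13), Mg²⁺ (Z=12), Na⁺ (Z=11), F⁻ (Z=9), N³⁻ (Z=7).
Largest to smallest: N³⁻ > F⁻ > Na⁺ > Mg²⁺ > Al³⁺.

N³⁻, F⁻, Na⁺, Mg²⁺, Al³⁺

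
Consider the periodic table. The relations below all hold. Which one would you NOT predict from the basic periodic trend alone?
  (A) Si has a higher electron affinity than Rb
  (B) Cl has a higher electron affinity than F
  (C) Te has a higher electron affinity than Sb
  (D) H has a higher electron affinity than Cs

(B)

The general trend: electron affinity increases across a period and decreases down a group.
(A) Si (period 3, group 14) vs Rb (period 5, group 1): the stated order agrees with the simple trend.
(B) Cl (period 3, group 17) vs F (period 2, group 17): the stated order contradicts the simple trend.
(C) Te (period 5, group 16) vs Sb (period 5, group 15): the stated order agrees with the simple trend.
(D) H (period 1, group 1) vs Cs (period 6, group 1): the stated order agrees with the simple trend.
The exception is (B): F's small 2p subshell makes the incoming electron feel strong e⁻–e⁻ repulsion, so Cl actually releases more energy on gaining an electron.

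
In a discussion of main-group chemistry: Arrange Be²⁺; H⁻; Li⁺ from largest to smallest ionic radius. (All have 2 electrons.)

All of these have 2 electrons, so size is governed by nuclear charge alone: the more protons, the stronger the pull on the same electron cloud, and the smaller the ion.
Nuclear charges: Be²⁺ (Z=4), Li⁺ (Z=3), H⁻ (Z=1).
Largest to smallest: H⁻ > Li⁺ > Be²⁺.

H⁻ > Li⁺ > Be²⁺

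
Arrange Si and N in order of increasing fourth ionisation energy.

IE_4 is the cost of taking one more electron from the +3 cation: Si³⁺ still has 1 valence electron; N³⁺ still has 2 valence electrons.
All are still removing valence electrons, so compare the +3 ions as you would atoms: IE_4 generally rises across a period (higher Z_eff) and falls down a group (larger shell), subject to the usual subshell exceptions.
Valence configurations: Si³⁺ [Ne]3s¹, N³⁺ [He]2s².
Tabulated IE_4 (kJ/mol): Si 4356, N 7475.
Putting it together, IE_4: Si < N.

Si < N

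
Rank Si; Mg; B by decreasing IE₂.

B, Si, Mg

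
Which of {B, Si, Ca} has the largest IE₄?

B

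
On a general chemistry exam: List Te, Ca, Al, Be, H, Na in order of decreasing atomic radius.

H is in period 1, group 1; Be is in period 2, group 2; Na is in period 3, group 1; Al is in period 3, group 13; Ca is in period 4, group 2; Te is in period 5, group 16.
Across a period the added protons contract the valence shell; down a group each new principal shell makes the atom larger.
Neither a single period nor a single group — weigh both effects.
Be > H: period and group pull opposite ways; the down-group shift dominates (102 vs 32 pm).
Al > Be: the two effects oppose for this pair; the down-group effect wins (126 vs 102 pm).
Te > Al: period and group pull opposite ways; the down-group shift dominates (136 vs 126 pm).
Na > Te: period and group pull opposite ways; the across-period shift dominates (155 vs 136 pm).
Ca > Na: the two effects oppose for this pair; the down-group effect wins (171 vs 155 pm).
For reference (pm): H 32, Be 102, Na 155, Al 126, Ca 171, Te 136.
So from largest to smallest: Ca > Na > Te > Al > Be > H.

Ca > Na > Te > Al > Be > H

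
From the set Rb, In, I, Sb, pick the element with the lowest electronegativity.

Rb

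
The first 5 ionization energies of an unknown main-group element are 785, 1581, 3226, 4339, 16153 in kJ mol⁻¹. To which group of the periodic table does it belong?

Group 14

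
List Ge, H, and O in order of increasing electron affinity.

H is in period 1, group 1; O is in period 2, group 16; Ge is in period 4, group 14.
Electron affinity generally becomes more exothermic across a period toward the halogens and less exothermic down a group.
Here both period and group differ, so the two effects have to be weighed against each other.
Ge > H: period and group pull opposite ways; the across-period shift dominates (119 vs 73 kJ/mol).
O > Ge: both effects reinforce here, so O is clearly the higher of the two.
For reference (kJ/mol): H 73, O 141, Ge 119.
So from lowest to highest: H < Ge < O.

H < Ge < O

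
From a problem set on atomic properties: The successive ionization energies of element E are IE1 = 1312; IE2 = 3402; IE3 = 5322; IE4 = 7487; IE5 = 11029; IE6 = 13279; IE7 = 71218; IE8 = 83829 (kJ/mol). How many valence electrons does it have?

Look for the largest jump between consecutive ionization energies: IE7/IE6 ≈ 5.4, far larger than any earlier ratio.
That jump marks the point where a core electron is being removed. So the atom has 6 valence electrons.

6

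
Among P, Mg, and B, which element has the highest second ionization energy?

The second ionization energy removes an electron from the +1 ion. For each element: P⁺ still has 4 valence electrons; Mg⁺ still has 1 valence electron; B⁺ still has 2 valence electrons.
All are still removing valence electrons, so compare the +1 ions as you would atoms: IE_2 generally rises across a period (higher Z_eff) and falls down a group (larger shell), subject to the usual subshell exceptions.
Valence configurations: P⁺ [Ne]3s²3p², Mg⁺ [Ne]3s¹, B⁺ [He]2s².
Tabulated IE_2 (kJ/mol): P 1907, Mg 1451, B 2427.
Hence IE_2: Mg < P < B.

B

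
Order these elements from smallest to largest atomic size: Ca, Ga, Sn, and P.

P, Ga, Sn, Ca

P is in period 3, group 15; Ca is in period 4, group 2; Ga is in period 4, group 13; Sn is in period 5, group 14.
Radius decreases left→right (rising Z_eff, same n) and increases top→bottom (higher n).
These span different periods and groups, so the two trends combine.
Ga > P: both effects reinforce here, so Ga is clearly the larger of the two.
Sn > Ga: the two effects oppose for this pair; the down-group effect wins (140 vs 124 pm).
Ca > Sn: period and group pull opposite ways; the across-period shift dominates (171 vs 140 pm).
Approximate values (pm): P 111, Ca 171, Ga 124, Sn 140.
So from smallest to largest: P < Ga < Sn < Ca.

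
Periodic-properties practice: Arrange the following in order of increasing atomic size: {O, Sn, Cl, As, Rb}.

O, Cl, As, Sn, Rb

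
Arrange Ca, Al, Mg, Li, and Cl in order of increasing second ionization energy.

Consider each +1 ion: Ca⁺ still has 1 valence electron; Al⁺ still has 2 valence electrons; Mg⁺ still has 1 valence electron; Li⁺ is the bare [He] core; Cl⁺ still has 6 valence electrons.
Core electrons are held far more tightly than valence electrons, so Li tops the IE_2 order.
Valence configurations: Ca⁺ [Ar]4s¹, Al⁺ [Ne]3s², Mg⁺ [Ne]3s¹, Cl⁺ [Ne]3s²3p⁴.
The numbers (kJ/mol): Ca 1145, Al 1817, Mg 1451, Li 7298, Cl 2298.
Overall IE_2 order: Ca < Mg < Al < Cl < Li.

Ca < Mg < Al < Cl < Li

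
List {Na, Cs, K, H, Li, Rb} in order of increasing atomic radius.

H < Li < Na < K < Rb < Cs

H is in period 1, group 1; Li is in period 2, group 1; Na is in period 3, group 1; K is in period 4, group 1; Rb is in period 5, group 1; Cs is in period 6, group 1.
Atomic radius shrinks across a period as nuclear charge pulls the same shell inward, and grows down a group as new shells are added.
All are in group 1, so atomic radius increases down the group.
So from smallest to largest: H < Li < Na < K < Rb < Cs.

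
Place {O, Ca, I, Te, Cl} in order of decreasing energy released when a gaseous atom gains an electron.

Cl, I, Te, O, Ca

O is in period 2, group 16; Cl is in period 3, group 17; Ca is in period 4, group 2; Te is in period 5, group 16; I is in period 5, group 17.
Adding an electron releases more energy for atoms nearer the top right (short of the noble gases).
Neither a single period nor a single group — weigh both effects.
O > Ca: relative to Ca, both the across-period and down-group shifts push O's electron affinity up.
Te > O: this pair runs against the simple trend — see the exception note.
I > Te: I lies to the right of Te in period 5, so the across-period effect alone puts I higher.
Cl > I: they share group 17; the group trend gives Cl the larger value.
Note the exception: Te has a higher electron affinity than O, contrary to the simple trend — O's compact 2p subshell gives strong electron–electron repulsion on the added electron.
Tabulated electron affinity (kJ/mol): O 141, Cl 349, Ca 2, Te 190, I 295.
So from highest to lowest: Cl > I > Te > O > Ca.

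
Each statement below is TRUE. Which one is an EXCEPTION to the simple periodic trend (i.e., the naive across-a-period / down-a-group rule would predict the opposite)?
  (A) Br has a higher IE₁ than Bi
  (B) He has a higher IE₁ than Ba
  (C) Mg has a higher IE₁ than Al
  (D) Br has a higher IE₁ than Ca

(C)

The general trend: IE₁ increases across a period and decreases down a group.
(A) Br (period 4, group 17) vs Bi (period 6, group 15): the stated order agrees with the simple trend.
(B) He (period 1, group 18) vs Ba (period 6, group 2): the stated order agrees with the simple trend.
(C) Mg (period 3, group 2) vs Al (period 3, group 13): the stated order contradicts the simple trend.
(D) Br (period 4, group 17) vs Ca (period 4, group 2): the stated order agrees with the simple trend.
The exception is (C): Al's single 3p electron is easier to remove than one from Mg's filled 3s².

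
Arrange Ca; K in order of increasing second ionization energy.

IE_2 is the cost of taking one more electron from the +1 cation: Ca⁺ still has 1 valence electron; K⁺ is the bare [Ar] core.
Breaking into a closed-shell core is much more expensive than removing a leftover valence electron — K has the largest IE_2 here.
Approximate IE_2 values (kJ/mol): Ca 1145, K 3052.
Putting it together, IE_2: Ca < K.

Ca < K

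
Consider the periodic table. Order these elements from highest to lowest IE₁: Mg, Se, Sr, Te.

Se, Te, Mg, Sr

Mg is in period 3, group 2; Se is in period 4, group 16; Sr is in period 5, group 2; Te is in period 5, group 16.
Across a period the outer electron is held more tightly (higher IE₁); down a group it sits in a higher shell, more shielded, and comes off more easily.
These span different periods and groups, so the two trends combine.
Mg > Sr: Mg sits above Sr in group 2, so the down-group effect alone puts Mg higher.
Te > Mg: the two effects oppose for this pair; the across-period effect wins (869 vs 738 kJ/mol).
Se > Te: Se sits above Te in group 16, so the down-group effect alone puts Se higher.
Tabulated first ionization energy (kJ/mol): Mg 738, Se 941, Sr 550, Te 869.
So from highest to lowest: Se > Te > Mg > Sr.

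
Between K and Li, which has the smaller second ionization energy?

The second ionization energy removes an electron from the +1 ion. For each element: K⁺ is the bare [Ar] core; Li⁺ is the bare [He] core.
All of these are removing an electron from a noble-gas core or deeper; the smaller core (lower principal quantum number) is held far more tightly, and within a period the higher nuclear charge binds the same core more tightly.
Tabulated IE_2 (kJ/mol): K 3052, Li 7298.
Overall IE_2 order: K < Li.

K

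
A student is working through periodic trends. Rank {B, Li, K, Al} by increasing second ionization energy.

After 1 electron has been removed, what remains? B⁺ still has 2 valence electrons; Li⁺ is the bare [He] core; K⁺ is the bare [Ar] core; Al⁺ still has 2 valence electrons.
Core electrons are held far more tightly than valence electrons, so K and Li top the IE_2 order.
Valence configurations: B⁺ [He]2s², Al⁺ [Ne]3s².
The numbers (kJ/mol): B 2427, Li 7298, K 3052, Al 1817.
Putting it together, IE_2: Al < B < K < Li.

Al < B < K < Li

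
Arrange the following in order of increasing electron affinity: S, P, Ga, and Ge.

Ga, P, Ge, S

P is in period 3, group 15; S is in period 3, group 16; Ga is in period 4, group 13; Ge is in period 4, group 14.
Atoms with high Z_eff and room in the valence shell (especially the halogens) have the most exothermic electron affinities.
These span different periods and groups, so the two trends combine.
P > Ga: relative to Ga, both the across-period and down-group shifts push P's electron affinity up.
Ge > P: this pair runs against the simple trend — see the exception note.
S > Ge: both effects reinforce here, so S is clearly the higher of the two.
Note the exception: Ge has a higher electron affinity than P, contrary to the simple trend — adding an electron to P's half-filled np³ subshell costs electron-pairing energy.
For reference (kJ/mol): P 72, S 200, Ga 29, Ge 119.
So from lowest to highest: Ga < P < Ge < S.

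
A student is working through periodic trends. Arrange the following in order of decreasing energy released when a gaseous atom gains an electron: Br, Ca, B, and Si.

B is in period 2, group 13; Si is in period 3, group 14; Ca is in period 4, group 2; Br is in period 4, group 17.
Atoms with high Z_eff and room in the valence shell (especially the halogens) have the most exothermic electron affinities.
Neither a single period nor a single group — weigh both effects.
B > Ca: both effects reinforce here, so B is clearly the higher of the two.
Si > B: period and group pull opposite ways; the across-period shift dominates (134 vs 27 kJ/mol).
Br > Si: the two effects oppose for this pair; the across-period effect wins (325 vs 134 kJ/mol).
Tabulated electron affinity (kJ/mol): B 27, Si 134, Ca 2, Br 325.
So from highest to lowest: Br > Si > B > Ca.

Br > Si > B > Ca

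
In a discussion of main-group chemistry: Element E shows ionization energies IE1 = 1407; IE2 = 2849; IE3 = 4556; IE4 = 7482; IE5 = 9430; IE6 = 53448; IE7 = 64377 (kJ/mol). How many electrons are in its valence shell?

Look for the largest jump between consecutive ionization energies: IE6/IE5 ≈ 5.7, far larger than any earlier ratio.
That jump marks the point where a core electron is being removed. So the atom has 5 valence electrons.

5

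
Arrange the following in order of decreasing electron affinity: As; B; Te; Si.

Te > Si > As > B

B is in period 2, group 13; Si is in period 3, group 14; As is in period 4, group 15; Te is in period 5, group 16.
EA tends to increase across a period and decrease down a group, though the pattern is less regular than for IE or radius.
A diagonal step moves right (one effect) and down (the opposite effect) at once.
As > B: the two effects oppose for this pair; the across-period effect wins (78 vs 27 kJ/mol).
Si > As: the two effects oppose for this pair; the down-group effect wins (134 vs 78 kJ/mol).
Te > Si: the two effects oppose for this pair; the across-period effect wins (190 vs 134 kJ/mol).
Approximate values (kJ/mol): B 27, Si 134, As 78, Te 190.
So from highest to lowest: Te > Si > As > B.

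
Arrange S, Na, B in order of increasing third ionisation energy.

After 2 electrons have been removed, what remains? S²⁺ still has 4 valence electrons; Na²⁺ is already 1 electron into the core; B²⁺ still has 1 valence electron.
Core electrons are held far more tightly than valence electrons, so Na tops the IE_3 order.
Valence configurations: S²⁺ [Ne]3s²3p², B²⁺ [He]2s¹.
Approximate IE_3 values (kJ/mol): S 3357, Na 6910, B 3660.
Overall IE_3 order: S < B < Na.

S < B < Na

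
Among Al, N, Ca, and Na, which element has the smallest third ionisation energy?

Al

After 2 electrons have been removed, what remains? Al²⁺ still has 1 valence electron; N²⁺ still has 3 valence electrons; Ca²⁺ is the bare [Ar] core; Na²⁺ is already 1 electron into the core.
Breaking into a closed-shell core is much more expensive than removing a leftover valence electron — Ca and Na have the largest IE_3 here.
Valence configurations: Al²⁺ [Ne]3s¹, N²⁺ [He]2s²2p¹.
Approximate IE_3 values (kJ/mol): Al 2745, N 4578, Ca 4912, Na 6910.
Hence IE_3: Al < N < Ca < Na.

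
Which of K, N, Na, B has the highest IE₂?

Na

After 1 electron has been removed, what remains? K⁺ is the bare [Ar] core; N⁺ still has 4 valence electrons; Na⁺ is the bare [Ne] core; B⁺ still has 2 valence electrons.
Breaking into a closed-shell core is much more expensive than removing a leftover valence electron — K and Na have the largest IE_2 here.
Valence configurations: N⁺ [He]2s²2p², B⁺ [He]2s².
The numbers (kJ/mol): K 3052, N 2856, Na 4562, B 2427.
So the second ionization energies run B < N < K < Na.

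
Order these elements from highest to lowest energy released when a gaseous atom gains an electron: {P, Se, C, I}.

I > Se > C > P

EA tends to increase across a period and decrease down a group, though the pattern is less regular than for IE or radius.
A diagonal step moves right (one effect) and down (the opposite effect) at once.
C > P: period and group pull opposite ways; the down-group shift dominates (122 vs 72 kJ/mol).
Se > C: period and group pull opposite ways; the across-period shift dominates (195 vs 122 kJ/mol).
I > Se: period and group pull opposite ways; the across-period shift dominates (295 vs 195 kJ/mol).
For reference (kJ/mol): C 122, P 72, Se 195, I 295.
So from highest to lowest: I > Se > C > P.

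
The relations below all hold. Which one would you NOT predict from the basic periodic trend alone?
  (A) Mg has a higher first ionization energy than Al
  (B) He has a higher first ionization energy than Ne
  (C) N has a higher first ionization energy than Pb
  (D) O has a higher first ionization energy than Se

(A)

The general trend: first ionization energy increases across a period and decreases down a group.
(A) Mg (period 3, group 2) vs Al (period 3, group 13): the stated order contradicts the simple trend.
(B) He (period 1, group 18) vs Ne (period 2, group 18): the stated order agrees with the simple trend.
(C) N (period 2, group 15) vs Pb (period 6, group 14): the stated order agrees with the simple trend.
(D) O (period 2, group 16) vs Se (period 4, group 16): the stated order agrees with the simple trend.
The exception is (A): Al's single 3p electron is easier to remove than one from Mg's filled 3s².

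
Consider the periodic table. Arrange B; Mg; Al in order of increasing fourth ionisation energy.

Mg < Al < B

The fourth ionization energy removes an electron from the +3 ion. For each element: B³⁺ is the bare [He] core; Mg³⁺ is already 1 electron into the core; Al³⁺ is the bare [Ne] core.
All of these are removing an electron from a noble-gas core or deeper; the smaller core (lower principal quantum number) is held far more tightly, and within a period the higher nuclear charge binds the same core more tightly.
Approximate IE_4 values (kJ/mol): B 25026, Mg 10543, Al 11577.
So the fourth ionization energies run Mg < Al < B.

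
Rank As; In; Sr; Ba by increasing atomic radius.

As < In < Sr < Ba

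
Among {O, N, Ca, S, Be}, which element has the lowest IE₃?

S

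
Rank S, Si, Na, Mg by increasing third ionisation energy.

Si, S, Na, Mg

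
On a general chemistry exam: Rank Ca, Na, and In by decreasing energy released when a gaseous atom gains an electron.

Atoms with high Z_eff and room in the valence shell (especially the halogens) have the most exothermic electron affinities.
These sit on a diagonal, where the across-period and down-group effects partly cancel.
In > Ca: the two effects oppose for this pair; the across-period effect wins (29 vs 2 kJ/mol).
Na > In: period and group pull opposite ways; the down-group shift dominates (53 vs 29 kJ/mol).
Tabulated electron affinity (kJ/mol): Na 53, Ca 2, In 29.
So from highest to lowest: Na > In > Ca.

Na, In, Ca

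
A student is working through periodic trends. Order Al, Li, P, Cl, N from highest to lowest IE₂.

Li, N, Cl, P, Al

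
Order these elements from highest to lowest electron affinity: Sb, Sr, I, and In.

Sr is in period 5, group 2; In is in period 5, group 13; Sb is in period 5, group 15; I is in period 5, group 17.
EA tends to increase across a period and decrease down a group, though the pattern is less regular than for IE or radius.
All lie in period 5, so electron affinity increases left to right.
So from highest to lowest: I > Sb > In > Sr.

I > Sb > In > Sr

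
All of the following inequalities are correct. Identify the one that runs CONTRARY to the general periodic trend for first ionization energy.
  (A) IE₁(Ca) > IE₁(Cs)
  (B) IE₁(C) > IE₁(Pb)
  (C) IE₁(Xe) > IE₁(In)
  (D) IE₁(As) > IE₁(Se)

(D)

The general trend: first ionization energy increases across a period and decreases down a group.
(A) Ca (period 4, group 2) vs Cs (period 6, group 1): the stated order agrees with the simple trend.
(B) C (period 2, group 14) vs Pb (period 6, group 14): the stated order agrees with the simple trend.
(C) Xe (period 5, group 18) vs In (period 5, group 13): the stated order agrees with the simple trend.
(D) As (period 4, group 15) vs Se (period 4, group 16): the stated order contradicts the simple trend.
The exception is (D): Se (4p⁴) ionizes more easily than half-filled As (4p³).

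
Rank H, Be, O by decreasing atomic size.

Be, O, H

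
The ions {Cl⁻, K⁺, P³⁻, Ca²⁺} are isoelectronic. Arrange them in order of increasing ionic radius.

All of these have 18 electrons, so size is governed by nuclear charge alone: the more protons, the stronger the pull on the same electron cloud, and the smaller the ion.
Nuclear charges: Ca²⁺ (Z=20), K⁺ (Z=19), Cl⁻ (Z=17), P³⁻ (Z=15).
Smallest to largest: Ca²⁺ < K⁺ < Cl⁻ < P³⁻.

Ca²⁺ < K⁺ < Cl⁻ < P³⁻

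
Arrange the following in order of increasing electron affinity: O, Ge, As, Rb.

O is in period 2, group 16; Ge is in period 4, group 14; As is in period 4, group 15; Rb is in period 5, group 1.
Atoms with high Z_eff and room in the valence shell (especially the halogens) have the most exothermic electron affinities.
These span different periods and groups, so the two trends combine.
As > Rb: relative to Rb, both the across-period and down-group shifts push As's electron affinity up.
Ge > As: this pair runs against the simple trend — see the exception note.
O > Ge: relative to Ge, both the across-period and down-group shifts push O's electron affinity up.
Note the exception: Ge has a higher electron affinity than As, contrary to the simple trend — adding an electron to As's half-filled 4p³ is unfavourable, so Ge (4p²) has the more exothermic EA.
Tabulated electron affinity (kJ/mol): O 141, Ge 119, As 78, Rb 47.
So from lowest to highest: Rb < As < Ge < O.

Rb, As, Ge, O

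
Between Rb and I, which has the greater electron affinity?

Rb is in period 5, group 1; I is in period 5, group 17.
EA tends to increase across a period and decrease down a group, though the pattern is less regular than for IE or radius.
All lie in period 5, so electron affinity increases left to right.
So I has the greater electron affinity (I > Rb).

I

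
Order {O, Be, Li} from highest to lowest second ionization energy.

Li, O, Be

The second ionization energy removes an electron from the +1 ion. For each element: O⁺ still has 5 valence electrons; Be⁺ still has 1 valence electron; Li⁺ is the bare [He] core.
Breaking into a closed-shell core is much more expensive than removing a leftover valence electron — Li has the largest IE_2 here.
Valence configurations: O⁺ [He]2s²2p³, Be⁺ [He]2s¹.
Approximate IE_2 values (kJ/mol): O 3388, Be 1757, Li 7298.
Overall IE_2 order: Be < O < Li.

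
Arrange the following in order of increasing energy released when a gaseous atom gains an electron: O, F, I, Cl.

O < I < F < Cl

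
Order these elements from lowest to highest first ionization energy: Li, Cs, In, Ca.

Li is in period 2, group 1; Ca is in period 4, group 2; In is in period 5, group 13; Cs is in period 6, group 1.
Across a period the outer electron is held more tightly (higher IE₁); down a group it sits in a higher shell, more shielded, and comes off more easily.
Neither a single period nor a single group — weigh both effects.
Li > Cs: Li sits above Cs in group 1, so the down-group effect alone puts Li higher.
In > Li: the two effects oppose for this pair; the across-period effect wins (558 vs 520 kJ/mol).
Ca > In: the two effects oppose for this pair; the down-group effect wins (590 vs 558 kJ/mol).
For reference (kJ/mol): Li 520, Ca 590, In 558, Cs 376.
So from lowest to highest: Cs < Li < In < Ca.

Cs < Li < In < Ca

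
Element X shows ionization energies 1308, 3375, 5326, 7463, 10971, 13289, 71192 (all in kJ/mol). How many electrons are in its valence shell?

6

Look for the largest jump between consecutive ionization energies: IE7/IE6 ≈ 5.4, far larger than any earlier ratio.
That jump marks the point where a core electron is being removed. So the atom has 6 valence electrons.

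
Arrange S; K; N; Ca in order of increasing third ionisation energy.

S < K < N < Ca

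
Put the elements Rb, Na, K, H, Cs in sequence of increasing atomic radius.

Across a period the added protons contract the valence shell; down a group each new principal shell makes the atom larger.
All are in group 1, so atomic radius increases down the group.
So from smallest to largest: H < Na < K < Rb < Cs.

H < Na < K < Rb < Cs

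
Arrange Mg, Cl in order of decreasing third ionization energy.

Mg > Cl

IE_3 is the cost of taking one more electron from the +2 cation: Mg²⁺ is the bare [Ne] core; Cl²⁺ still has 5 valence electrons.
Breaking into a closed-shell core is much more expensive than removing a leftover valence electron — Mg has the largest IE_3 here.
The numbers (kJ/mol): Mg 7733, Cl 3822.
Overall IE_3 order: Cl < Mg.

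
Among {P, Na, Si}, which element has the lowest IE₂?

The second ionization energy removes an electron from the +1 ion. For each element: P⁺ still has 4 valence electrons; Na⁺ is the bare [Ne] core; Si⁺ still has 3 valence electrons.
Pulling an electron out of a noble-gas core costs far more than removing a remaining valence electron, so Na sits at the high end of IE_2.
Valence configurations: P⁺ [Ne]3s²3p², Si⁺ [Ne]3s²3p¹.
The numbers (kJ/mol): P 1907, Na 4562, Si 1577.
Hence IE_2: Si < P < Na.

Si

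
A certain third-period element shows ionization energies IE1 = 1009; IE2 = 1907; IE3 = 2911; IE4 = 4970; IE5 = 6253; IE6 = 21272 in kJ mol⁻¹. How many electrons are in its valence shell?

Look for the largest jump between consecutive ionization energies: IE6/IE5 ≈ 3.4, far larger than any earlier ratio.
That jump marks the point where a core electron is being removed. So the atom has 5 valence electrons.

5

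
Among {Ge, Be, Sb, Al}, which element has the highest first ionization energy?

Be is in period 2, group 2; Al is in period 3, group 13; Ge is in period 4, group 14; Sb is in period 5, group 15.
Across a period the outer electron is held more tightly (higher IE₁); down a group it sits in a higher shell, more shielded, and comes off more easily.
These sit on a diagonal, where the across-period and down-group effects partly cancel.
Ge > Al: period and group pull opposite ways; the across-period shift dominates (762 vs 578 kJ/mol).
Sb > Ge: the two effects oppose for this pair; the across-period effect wins (831 vs 762 kJ/mol).
Be > Sb: the two effects oppose for this pair; the down-group effect wins (900 vs 831 kJ/mol).
Approximate values (kJ/mol): Be 900, Al 578, Ge 762, Sb 831.
The highest first ionization energy among these belongs to Be.

Be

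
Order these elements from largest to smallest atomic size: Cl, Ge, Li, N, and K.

Li is in period 2, group 1; N is in period 2, group 15; Cl is in period 3, group 17; K is in period 4, group 1; Ge is in period 4, group 14.
Across a period the added protons contract the valence shell; down a group each new principal shell makes the atom larger.
These span different periods and groups, so the two trends combine.
Cl > N: the two effects oppose for this pair; the down-group effect wins (99 vs 71 pm).
Ge > Cl: both effects reinforce here, so Ge is clearly the larger of the two.
Li > Ge: the two effects oppose for this pair; the across-period effect wins (133 vs 121 pm).
K > Li: they share group 1; the group trend gives K the larger value.
For reference (pm): Li 133, N 71, Cl 99, K 196, Ge 121.
So from largest to smallest: K > Li > Ge > Cl > N.

K > Li > Ge > Cl > N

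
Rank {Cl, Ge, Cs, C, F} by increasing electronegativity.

Cs < Ge < C < Cl < F

Smaller atoms with higher effective nuclear charge are more electronegative.
Neither a single period nor a single group — weigh both effects.
Ge > Cs: both effects reinforce here, so Ge is clearly the higher of the two.
C > Ge: they share group 14; the group trend gives C the larger value.
Cl > C: the two effects oppose for this pair; the across-period effect wins (3.16 vs 2.55).
F > Cl: they share group 17; the group trend gives F the larger value.
Approximate values (Pauling): C 2.55, F 3.98, Cl 3.16, Ge 2.01, Cs 0.79.
So from lowest to highest: Cs < Ge < C < Cl < F.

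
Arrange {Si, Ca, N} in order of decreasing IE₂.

N, Si, Ca

After 1 electron has been removed, what remains? Si⁺ still has 3 valence electrons; Ca⁺ still has 1 valence electron; N⁺ still has 4 valence electrons.
All are still removing valence electrons, so compare the +1 ions as you would atoms: IE_2 generally rises across a period (higher Z_eff) and falls down a group (larger shell), subject to the usual subshell exceptions.
Valence configurations: Si⁺ [Ne]3s²3p¹, Ca⁺ [Ar]4s¹, N⁺ [He]2s²2p².
Approximate IE_2 values (kJ/mol): Si 1577, Ca 1145, N 2856.
So the second ionization energies run Ca < Si < N.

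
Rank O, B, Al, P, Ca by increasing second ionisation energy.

Consider each +1 ion: O⁺ still has 5 valence electrons; B⁺ still has 2 valence electrons; Al⁺ still has 2 valence electrons; P⁺ still has 4 valence electrons; Ca⁺ still has 1 valence electron.
All are still removing valence electrons, so compare the +1 ions as you would atoms: IE_2 generally rises across a period (higher Z_eff) and falls down a group (larger shell), subject to the usual subshell exceptions.
Valence configurations: O⁺ [He]2s²2p³, B⁺ [He]2s², Al⁺ [Ne]3s², P⁺ [Ne]3s²3p², Ca⁺ [Ar]4s¹.
Approximate IE_2 values (kJ/mol): O 3388, B 2427, Al 1817, P 1907, Ca 1145.
Putting it together, IE_2: Ca < Al < P < B < O.

Ca < Al < P < B < O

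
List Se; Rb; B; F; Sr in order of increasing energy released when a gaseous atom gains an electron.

Sr < B < Rb < Se < F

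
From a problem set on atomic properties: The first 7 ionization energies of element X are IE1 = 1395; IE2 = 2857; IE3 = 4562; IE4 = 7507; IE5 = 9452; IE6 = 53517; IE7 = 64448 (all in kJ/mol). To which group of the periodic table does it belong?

Look for the largest jump between consecutive ionization energies: IE6/IE5 ≈ 5.7, far larger than any earlier ratio.
That jump marks the point where a core electron is being removed. So the atom has 5 valence electrons.
A main-group element with 5 valence electrons is in group 15.

Group 15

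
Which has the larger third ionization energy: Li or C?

After 2 electrons have been removed, what remains? Li²⁺ is already 1 electron into the core; C²⁺ still has 2 valence electrons.
Breaking into a closed-shell core is much more expensive than removing a leftover valence electron — Li has the largest IE_3 here.
Approximate IE_3 values (kJ/mol): Li 11815, C 4620.
So the third ionization energies run C < Li.

Li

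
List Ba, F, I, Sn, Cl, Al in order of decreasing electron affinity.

F is in period 2, group 17; Al is in period 3, group 13; Cl is in period 3, group 17; Sn is in period 5, group 14; I is in period 5, group 17; Ba is in period 6, group 2.
Adding an electron releases more energy for atoms nearer the top right (short of the noble gases).
These span different periods and groups, so the two trends combine.
Al > Ba: both effects reinforce here, so Al is clearly the higher of the two.
Sn > Al: period and group pull opposite ways; the across-period shift dominates (107 vs 42 kJ/mol).
I > Sn: both are in period 5; the period trend gives I the larger value.
F > I: they share group 17; the group trend gives F the larger value.
Cl > F: this pair runs against the simple trend — see the exception note.
Note the exception: Cl has a higher electron affinity than F, contrary to the simple trend — F's small 2p subshell makes the incoming electron feel strong e⁻–e⁻ repulsion, so Cl actually releases more energy on gaining an electron.
For reference (kJ/mol): F 328, Al 42, Cl 349, Sn 107, I 295, Ba 14.
So from highest to lowest: Cl > F > I > Sn > Al > Ba.

Cl, F, I, Sn, Al, Ba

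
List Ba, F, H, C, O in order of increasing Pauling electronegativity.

Atoms toward the upper right of the periodic table pull bonding electrons most strongly.
Neither a single period nor a single group — weigh both effects.
H > Ba: period and group pull opposite ways; the down-group shift dominates (2.20 vs 0.89).
C > H: the two effects oppose for this pair; the across-period effect wins (2.55 vs 2.20).
O > C: O lies to the right of C in period 2, so the across-period effect alone puts O higher.
F > O: F lies to the right of O in period 2, so the across-period effect alone puts F higher.
Tabulated electronegativity (Pauling): H 2.20, C 2.55, O 3.44, F 3.98, Ba 0.89.
So from lowest to highest: Ba < H < C < O < F.

Ba < H < C < O < F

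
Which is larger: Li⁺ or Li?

Li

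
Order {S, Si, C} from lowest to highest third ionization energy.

Si < S < C

The third ionization energy removes an electron from the +2 ion. For each element: S²⁺ still has 4 valence electrons; Si²⁺ still has 2 valence electrons; C²⁺ still has 2 valence electrons.
All are still removing valence electrons, so compare the +2 ions as you would atoms: IE_3 generally rises across a period (higher Z_eff) and falls down a group (larger shell), subject to the usual subshell exceptions.
Valence configurations: S²⁺ [Ne]3s²3p², Si²⁺ [Ne]3s², C²⁺ [He]2s².
Tabulated IE_3 (kJ/mol): S 3357, Si 3232, C 4620.
Overall IE_3 order: Si < S < C.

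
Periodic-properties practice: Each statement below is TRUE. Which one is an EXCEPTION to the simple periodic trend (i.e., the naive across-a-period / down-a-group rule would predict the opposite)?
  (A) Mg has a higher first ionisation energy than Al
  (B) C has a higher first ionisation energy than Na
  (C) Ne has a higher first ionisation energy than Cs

(A)

The general trend: first ionisation energy increases across a period and decreases down a group.
(A) Mg (period 3, group 2) vs Al (period 3, group 13): the stated order contradicts the simple trend.
(B) C (period 2, group 14) vs Na (period 3, group 1): the stated order agrees with the simple trend.
(C) Ne (period 2, group 18) vs Cs (period 6, group 1): the stated order agrees with the simple trend.
The exception is (A): Al's single 3p electron is easier to remove than one from Mg's filled 3s².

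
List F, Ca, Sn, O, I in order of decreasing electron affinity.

O is in period 2, group 16; F is in period 2, group 17; Ca is in period 4, group 2; Sn is in period 5, group 14; I is in period 5, group 17.
EA tends to increase across a period and decrease down a group, though the pattern is less regular than for IE or radius.
Here both period and group differ, so the two effects have to be weighed against each other.
Sn > Ca: period and group pull opposite ways; the across-period shift dominates (107 vs 2 kJ/mol).
O > Sn: relative to Sn, both the across-period and down-group shifts push O's electron affinity up.
I > O: period and group pull opposite ways; the across-period shift dominates (295 vs 141 kJ/mol).
F > I: they share group 17; the group trend gives F the larger value.
Approximate values (kJ/mol): O 141, F 328, Ca 2, Sn 107, I 295.
So from highest to lowest: F > I > O > Sn > Ca.

F > I > O > Sn > Ca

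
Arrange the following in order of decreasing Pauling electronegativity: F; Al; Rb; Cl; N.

F, Cl, N, Al, Rb

Atoms toward the upper right of the periodic table pull bonding electrons most strongly.
Neither a single period nor a single group — weigh both effects.
Al > Rb: both effects reinforce here, so Al is clearly the higher of the two.
N > Al: both effects reinforce here, so N is clearly the higher of the two.
Cl > N: period and group pull opposite ways; the across-period shift dominates (3.16 vs 3.04).
F > Cl: they share group 17; the group trend gives F the larger value.
Approximate values (Pauling): N 3.04, F 3.98, Al 1.61, Cl 3.16, Rb 0.82.
So from highest to lowest: F > Cl > N > Al > Rb.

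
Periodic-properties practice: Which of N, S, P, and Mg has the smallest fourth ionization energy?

Consider each +3 ion: N³⁺ still has 2 valence electrons; S³⁺ still has 3 valence electrons; P³⁺ still has 2 valence electrons; Mg³⁺ is already 1 electron into the core.
Pulling an electron out of a noble-gas core costs far more than removing a remaining valence electron, so Mg sits at the high end of IE_4.
Valence configurations: N³⁺ [He]2s², S³⁺ [Ne]3s²3p¹, P³⁺ [Ne]3s².
S³⁺ loses a lone 3p electron whereas P³⁺ must break into a filled 3s² pair, so IE_4(P) > IE_4(S) even though S has the higher nuclear charge.
The numbers (kJ/mol): N 7475, S 4556, P 4964, Mg 10543.
Overall IE_4 order: S < P < N < Mg.

S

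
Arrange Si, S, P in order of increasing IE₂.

Si < P < S

After 1 electron has been removed, what remains? Si⁺ still has 3 valence electrons; S⁺ still has 5 valence electrons; P⁺ still has 4 valence electrons.
All are still removing valence electrons, so compare the +1 ions as you would atoms: IE_2 generally rises across a period (higher Z_eff) and falls down a group (larger shell), subject to the usual subshell exceptions.
Valence configurations: Si⁺ [Ne]3s²3p¹, S⁺ [Ne]3s²3p³, P⁺ [Ne]3s²3p².
Tabulated IE_2 (kJ/mol): Si 1577, S 2252, P 1907.
Overall IE_2 order: Si < P < S.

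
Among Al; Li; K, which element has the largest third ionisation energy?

Li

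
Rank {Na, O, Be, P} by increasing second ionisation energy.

Consider each +1 ion: Na⁺ is the bare [Ne] core; O⁺ still has 5 valence electrons; Be⁺ still has 1 valence electron; P⁺ still has 4 valence electrons.
Breaking into a closed-shell core is much more expensive than removing a leftover valence electron — Na has the largest IE_2 here.
Valence configurations: O⁺ [He]2s²2p³, Be⁺ [He]2s¹, P⁺ [Ne]3s²3p².
The numbers (kJ/mol): Na 4562, O 3388, Be 1757, P 1907.
Hence IE_2: Be < P < O < Na.

Be < P < O < Na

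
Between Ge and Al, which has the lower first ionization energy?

Al

Removing the outermost electron gets harder across a period and easier down a group.
A diagonal step moves right (one effect) and down (the opposite effect) at once.
Ge > Al: period and group pull opposite ways; the across-period shift dominates (762 vs 578 kJ/mol).
For reference (kJ/mol): Al 578, Ge 762.
So Al has the lower first ionization energy (Al < Ge).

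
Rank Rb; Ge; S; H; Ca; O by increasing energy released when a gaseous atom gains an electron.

Ca < Rb < H < Ge < O < S

H is in period 1, group 1; O is in period 2, group 16; S is in period 3, group 16; Ca is in period 4, group 2; Ge is in period 4, group 14; Rb is in period 5, group 1.
Atoms with high Z_eff and room in the valence shell (especially the halogens) have the most exothermic electron affinities.
These span different periods and groups, so the two trends combine.
Rb > Ca: this pair runs against the simple trend — see the exception note.
H > Rb: they share group 1; the group trend gives H the larger value.
Ge > H: the two effects oppose for this pair; the across-period effect wins (119 vs 73 kJ/mol).
O > Ge: both effects reinforce here, so O is clearly the higher of the two.
S > O: this pair runs against the simple trend — see the exception note.
Note the exception: Rb has a higher electron affinity than Ca, contrary to the simple trend — adding an electron to Ca (ns²) has to open a new, higher-energy np subshell, which is unfavourable.
Note the exception: S has a higher electron affinity than O, contrary to the simple trend — the compact 2p subshell of O repels the added electron more than S's larger 3p does.
Tabulated electron affinity (kJ/mol): H 73, O 141, S 200, Ca 2, Ge 119, Rb 47.
So from lowest to highest: Ca < Rb < H < Ge < O < S.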